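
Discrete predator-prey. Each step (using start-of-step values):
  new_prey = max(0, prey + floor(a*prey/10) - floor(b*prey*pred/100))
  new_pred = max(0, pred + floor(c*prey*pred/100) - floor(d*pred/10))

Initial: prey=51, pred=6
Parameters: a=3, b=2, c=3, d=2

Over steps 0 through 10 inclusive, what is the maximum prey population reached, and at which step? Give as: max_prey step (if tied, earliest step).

Step 1: prey: 51+15-6=60; pred: 6+9-1=14
Step 2: prey: 60+18-16=62; pred: 14+25-2=37
Step 3: prey: 62+18-45=35; pred: 37+68-7=98
Step 4: prey: 35+10-68=0; pred: 98+102-19=181
Step 5: prey: 0+0-0=0; pred: 181+0-36=145
Step 6: prey: 0+0-0=0; pred: 145+0-29=116
Step 7: prey: 0+0-0=0; pred: 116+0-23=93
Step 8: prey: 0+0-0=0; pred: 93+0-18=75
Step 9: prey: 0+0-0=0; pred: 75+0-15=60
Step 10: prey: 0+0-0=0; pred: 60+0-12=48
Max prey = 62 at step 2

Answer: 62 2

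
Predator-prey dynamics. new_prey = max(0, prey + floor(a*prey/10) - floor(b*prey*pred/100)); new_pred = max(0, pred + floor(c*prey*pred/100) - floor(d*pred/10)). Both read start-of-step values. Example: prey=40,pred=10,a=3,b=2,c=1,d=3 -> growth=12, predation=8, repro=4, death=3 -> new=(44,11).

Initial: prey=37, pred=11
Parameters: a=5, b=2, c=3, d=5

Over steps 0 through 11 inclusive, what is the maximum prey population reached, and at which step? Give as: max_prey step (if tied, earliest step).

Step 1: prey: 37+18-8=47; pred: 11+12-5=18
Step 2: prey: 47+23-16=54; pred: 18+25-9=34
Step 3: prey: 54+27-36=45; pred: 34+55-17=72
Step 4: prey: 45+22-64=3; pred: 72+97-36=133
Step 5: prey: 3+1-7=0; pred: 133+11-66=78
Step 6: prey: 0+0-0=0; pred: 78+0-39=39
Step 7: prey: 0+0-0=0; pred: 39+0-19=20
Step 8: prey: 0+0-0=0; pred: 20+0-10=10
Step 9: prey: 0+0-0=0; pred: 10+0-5=5
Step 10: prey: 0+0-0=0; pred: 5+0-2=3
Step 11: prey: 0+0-0=0; pred: 3+0-1=2
Max prey = 54 at step 2

Answer: 54 2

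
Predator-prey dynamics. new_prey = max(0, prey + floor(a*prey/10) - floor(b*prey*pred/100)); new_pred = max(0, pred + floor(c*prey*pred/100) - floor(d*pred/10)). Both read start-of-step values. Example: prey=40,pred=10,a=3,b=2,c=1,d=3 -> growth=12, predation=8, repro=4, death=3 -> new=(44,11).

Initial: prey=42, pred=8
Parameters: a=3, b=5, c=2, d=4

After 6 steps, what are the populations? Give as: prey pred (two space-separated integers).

Step 1: prey: 42+12-16=38; pred: 8+6-3=11
Step 2: prey: 38+11-20=29; pred: 11+8-4=15
Step 3: prey: 29+8-21=16; pred: 15+8-6=17
Step 4: prey: 16+4-13=7; pred: 17+5-6=16
Step 5: prey: 7+2-5=4; pred: 16+2-6=12
Step 6: prey: 4+1-2=3; pred: 12+0-4=8

Answer: 3 8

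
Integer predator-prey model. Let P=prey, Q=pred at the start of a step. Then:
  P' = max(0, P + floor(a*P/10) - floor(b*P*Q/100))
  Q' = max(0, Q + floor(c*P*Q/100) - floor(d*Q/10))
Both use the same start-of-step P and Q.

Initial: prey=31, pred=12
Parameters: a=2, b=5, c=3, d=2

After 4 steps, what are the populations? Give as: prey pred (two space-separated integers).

Answer: 0 20

Derivation:
Step 1: prey: 31+6-18=19; pred: 12+11-2=21
Step 2: prey: 19+3-19=3; pred: 21+11-4=28
Step 3: prey: 3+0-4=0; pred: 28+2-5=25
Step 4: prey: 0+0-0=0; pred: 25+0-5=20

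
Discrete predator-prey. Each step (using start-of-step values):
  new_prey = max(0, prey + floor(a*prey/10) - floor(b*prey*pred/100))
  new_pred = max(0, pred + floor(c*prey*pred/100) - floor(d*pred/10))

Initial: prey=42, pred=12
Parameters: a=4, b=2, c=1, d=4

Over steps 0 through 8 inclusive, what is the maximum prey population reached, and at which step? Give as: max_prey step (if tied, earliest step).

Step 1: prey: 42+16-10=48; pred: 12+5-4=13
Step 2: prey: 48+19-12=55; pred: 13+6-5=14
Step 3: prey: 55+22-15=62; pred: 14+7-5=16
Step 4: prey: 62+24-19=67; pred: 16+9-6=19
Step 5: prey: 67+26-25=68; pred: 19+12-7=24
Step 6: prey: 68+27-32=63; pred: 24+16-9=31
Step 7: prey: 63+25-39=49; pred: 31+19-12=38
Step 8: prey: 49+19-37=31; pred: 38+18-15=41
Max prey = 68 at step 5

Answer: 68 5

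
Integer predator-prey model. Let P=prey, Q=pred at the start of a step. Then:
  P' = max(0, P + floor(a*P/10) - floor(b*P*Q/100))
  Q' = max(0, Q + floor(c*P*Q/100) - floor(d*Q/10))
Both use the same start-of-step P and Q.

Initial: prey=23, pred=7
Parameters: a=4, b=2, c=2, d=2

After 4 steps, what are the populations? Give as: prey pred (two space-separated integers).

Step 1: prey: 23+9-3=29; pred: 7+3-1=9
Step 2: prey: 29+11-5=35; pred: 9+5-1=13
Step 3: prey: 35+14-9=40; pred: 13+9-2=20
Step 4: prey: 40+16-16=40; pred: 20+16-4=32

Answer: 40 32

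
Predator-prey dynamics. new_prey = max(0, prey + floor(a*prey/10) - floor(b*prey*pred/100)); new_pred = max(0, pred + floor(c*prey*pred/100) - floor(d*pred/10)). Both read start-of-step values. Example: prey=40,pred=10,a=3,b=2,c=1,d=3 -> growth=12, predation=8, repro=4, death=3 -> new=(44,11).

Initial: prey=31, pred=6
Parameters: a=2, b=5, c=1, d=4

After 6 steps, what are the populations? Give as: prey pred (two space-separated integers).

Step 1: prey: 31+6-9=28; pred: 6+1-2=5
Step 2: prey: 28+5-7=26; pred: 5+1-2=4
Step 3: prey: 26+5-5=26; pred: 4+1-1=4
Step 4: prey: 26+5-5=26; pred: 4+1-1=4
Step 5: prey: 26+5-5=26; pred: 4+1-1=4
Step 6: prey: 26+5-5=26; pred: 4+1-1=4

Answer: 26 4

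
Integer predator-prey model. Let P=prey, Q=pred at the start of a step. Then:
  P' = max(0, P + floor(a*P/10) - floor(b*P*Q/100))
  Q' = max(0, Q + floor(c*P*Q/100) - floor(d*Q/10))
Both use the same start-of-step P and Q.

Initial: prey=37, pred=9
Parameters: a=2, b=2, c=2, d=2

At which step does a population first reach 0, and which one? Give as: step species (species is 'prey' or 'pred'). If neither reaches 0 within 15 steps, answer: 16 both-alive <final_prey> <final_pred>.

Answer: 16 both-alive 1 8

Derivation:
Step 1: prey: 37+7-6=38; pred: 9+6-1=14
Step 2: prey: 38+7-10=35; pred: 14+10-2=22
Step 3: prey: 35+7-15=27; pred: 22+15-4=33
Step 4: prey: 27+5-17=15; pred: 33+17-6=44
Step 5: prey: 15+3-13=5; pred: 44+13-8=49
Step 6: prey: 5+1-4=2; pred: 49+4-9=44
Step 7: prey: 2+0-1=1; pred: 44+1-8=37
Step 8: prey: 1+0-0=1; pred: 37+0-7=30
Step 9: prey: 1+0-0=1; pred: 30+0-6=24
Step 10: prey: 1+0-0=1; pred: 24+0-4=20
Step 11: prey: 1+0-0=1; pred: 20+0-4=16
Step 12: prey: 1+0-0=1; pred: 16+0-3=13
Step 13: prey: 1+0-0=1; pred: 13+0-2=11
Step 14: prey: 1+0-0=1; pred: 11+0-2=9
Step 15: prey: 1+0-0=1; pred: 9+0-1=8
No extinction within 15 steps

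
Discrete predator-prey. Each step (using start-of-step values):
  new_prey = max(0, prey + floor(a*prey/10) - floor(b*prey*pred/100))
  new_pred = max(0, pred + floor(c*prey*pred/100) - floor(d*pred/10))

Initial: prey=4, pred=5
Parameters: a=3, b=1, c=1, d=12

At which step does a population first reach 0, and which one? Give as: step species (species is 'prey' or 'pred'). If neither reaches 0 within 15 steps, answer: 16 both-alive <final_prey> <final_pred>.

Answer: 1 pred

Derivation:
Step 1: prey: 4+1-0=5; pred: 5+0-6=0
First extinction: pred at step 1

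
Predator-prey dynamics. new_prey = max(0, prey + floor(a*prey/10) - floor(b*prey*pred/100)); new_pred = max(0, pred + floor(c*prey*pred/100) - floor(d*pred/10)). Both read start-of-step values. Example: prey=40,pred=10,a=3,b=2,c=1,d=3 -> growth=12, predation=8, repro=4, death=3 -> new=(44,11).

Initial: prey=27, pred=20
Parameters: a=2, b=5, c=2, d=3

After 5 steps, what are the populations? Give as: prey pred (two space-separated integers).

Step 1: prey: 27+5-27=5; pred: 20+10-6=24
Step 2: prey: 5+1-6=0; pred: 24+2-7=19
Step 3: prey: 0+0-0=0; pred: 19+0-5=14
Step 4: prey: 0+0-0=0; pred: 14+0-4=10
Step 5: prey: 0+0-0=0; pred: 10+0-3=7

Answer: 0 7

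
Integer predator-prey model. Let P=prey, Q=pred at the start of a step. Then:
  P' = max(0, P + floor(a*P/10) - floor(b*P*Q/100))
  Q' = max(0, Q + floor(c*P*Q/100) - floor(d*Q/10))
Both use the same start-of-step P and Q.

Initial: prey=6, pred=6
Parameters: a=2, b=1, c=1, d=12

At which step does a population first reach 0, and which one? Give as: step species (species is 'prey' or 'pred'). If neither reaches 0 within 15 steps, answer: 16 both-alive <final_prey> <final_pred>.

Answer: 1 pred

Derivation:
Step 1: prey: 6+1-0=7; pred: 6+0-7=0
First extinction: pred at step 1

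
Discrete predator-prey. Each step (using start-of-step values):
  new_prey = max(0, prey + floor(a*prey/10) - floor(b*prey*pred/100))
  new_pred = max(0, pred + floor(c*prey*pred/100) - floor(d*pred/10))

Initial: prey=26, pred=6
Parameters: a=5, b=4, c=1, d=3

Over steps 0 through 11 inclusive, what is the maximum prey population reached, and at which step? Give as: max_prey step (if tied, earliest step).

Answer: 82 6

Derivation:
Step 1: prey: 26+13-6=33; pred: 6+1-1=6
Step 2: prey: 33+16-7=42; pred: 6+1-1=6
Step 3: prey: 42+21-10=53; pred: 6+2-1=7
Step 4: prey: 53+26-14=65; pred: 7+3-2=8
Step 5: prey: 65+32-20=77; pred: 8+5-2=11
Step 6: prey: 77+38-33=82; pred: 11+8-3=16
Step 7: prey: 82+41-52=71; pred: 16+13-4=25
Step 8: prey: 71+35-71=35; pred: 25+17-7=35
Step 9: prey: 35+17-49=3; pred: 35+12-10=37
Step 10: prey: 3+1-4=0; pred: 37+1-11=27
Step 11: prey: 0+0-0=0; pred: 27+0-8=19
Max prey = 82 at step 6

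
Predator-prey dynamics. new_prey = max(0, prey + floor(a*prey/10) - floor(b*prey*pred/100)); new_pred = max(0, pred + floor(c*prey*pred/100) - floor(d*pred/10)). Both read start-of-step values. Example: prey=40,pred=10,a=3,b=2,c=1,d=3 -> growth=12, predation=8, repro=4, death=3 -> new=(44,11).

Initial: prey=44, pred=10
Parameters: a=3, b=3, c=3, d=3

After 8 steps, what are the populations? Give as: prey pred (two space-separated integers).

Answer: 0 14

Derivation:
Step 1: prey: 44+13-13=44; pred: 10+13-3=20
Step 2: prey: 44+13-26=31; pred: 20+26-6=40
Step 3: prey: 31+9-37=3; pred: 40+37-12=65
Step 4: prey: 3+0-5=0; pred: 65+5-19=51
Step 5: prey: 0+0-0=0; pred: 51+0-15=36
Step 6: prey: 0+0-0=0; pred: 36+0-10=26
Step 7: prey: 0+0-0=0; pred: 26+0-7=19
Step 8: prey: 0+0-0=0; pred: 19+0-5=14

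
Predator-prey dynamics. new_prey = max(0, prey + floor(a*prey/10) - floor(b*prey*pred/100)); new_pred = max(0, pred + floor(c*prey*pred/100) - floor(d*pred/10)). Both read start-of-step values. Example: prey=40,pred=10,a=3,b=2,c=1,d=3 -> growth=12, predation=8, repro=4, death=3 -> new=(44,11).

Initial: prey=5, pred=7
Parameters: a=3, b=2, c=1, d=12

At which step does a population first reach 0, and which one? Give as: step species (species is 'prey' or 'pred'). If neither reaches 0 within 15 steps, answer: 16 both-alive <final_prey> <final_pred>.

Answer: 1 pred

Derivation:
Step 1: prey: 5+1-0=6; pred: 7+0-8=0
First extinction: pred at step 1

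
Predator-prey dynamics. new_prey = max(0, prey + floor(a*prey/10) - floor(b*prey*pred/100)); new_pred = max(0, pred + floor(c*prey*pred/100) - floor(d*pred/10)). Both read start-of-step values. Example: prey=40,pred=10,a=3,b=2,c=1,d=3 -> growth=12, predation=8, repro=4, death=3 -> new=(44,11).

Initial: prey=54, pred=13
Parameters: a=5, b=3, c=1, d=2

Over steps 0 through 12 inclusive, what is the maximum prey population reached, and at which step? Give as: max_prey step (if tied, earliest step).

Answer: 60 1

Derivation:
Step 1: prey: 54+27-21=60; pred: 13+7-2=18
Step 2: prey: 60+30-32=58; pred: 18+10-3=25
Step 3: prey: 58+29-43=44; pred: 25+14-5=34
Step 4: prey: 44+22-44=22; pred: 34+14-6=42
Step 5: prey: 22+11-27=6; pred: 42+9-8=43
Step 6: prey: 6+3-7=2; pred: 43+2-8=37
Step 7: prey: 2+1-2=1; pred: 37+0-7=30
Step 8: prey: 1+0-0=1; pred: 30+0-6=24
Step 9: prey: 1+0-0=1; pred: 24+0-4=20
Step 10: prey: 1+0-0=1; pred: 20+0-4=16
Step 11: prey: 1+0-0=1; pred: 16+0-3=13
Step 12: prey: 1+0-0=1; pred: 13+0-2=11
Max prey = 60 at step 1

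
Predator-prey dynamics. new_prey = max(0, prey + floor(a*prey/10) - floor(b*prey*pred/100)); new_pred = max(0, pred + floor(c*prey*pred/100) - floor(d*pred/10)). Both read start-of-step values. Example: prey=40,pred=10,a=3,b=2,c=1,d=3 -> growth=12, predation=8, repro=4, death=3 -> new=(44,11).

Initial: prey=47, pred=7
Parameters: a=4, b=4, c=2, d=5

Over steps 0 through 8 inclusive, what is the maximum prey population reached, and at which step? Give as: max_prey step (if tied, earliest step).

Step 1: prey: 47+18-13=52; pred: 7+6-3=10
Step 2: prey: 52+20-20=52; pred: 10+10-5=15
Step 3: prey: 52+20-31=41; pred: 15+15-7=23
Step 4: prey: 41+16-37=20; pred: 23+18-11=30
Step 5: prey: 20+8-24=4; pred: 30+12-15=27
Step 6: prey: 4+1-4=1; pred: 27+2-13=16
Step 7: prey: 1+0-0=1; pred: 16+0-8=8
Step 8: prey: 1+0-0=1; pred: 8+0-4=4
Max prey = 52 at step 1

Answer: 52 1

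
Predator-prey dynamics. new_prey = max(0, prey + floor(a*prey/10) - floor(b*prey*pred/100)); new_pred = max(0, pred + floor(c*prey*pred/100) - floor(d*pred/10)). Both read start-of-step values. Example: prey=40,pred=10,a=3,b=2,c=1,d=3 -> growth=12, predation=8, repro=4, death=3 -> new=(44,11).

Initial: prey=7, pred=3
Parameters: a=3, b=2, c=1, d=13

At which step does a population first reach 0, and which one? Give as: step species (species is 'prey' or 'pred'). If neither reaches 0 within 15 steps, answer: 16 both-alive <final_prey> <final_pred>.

Step 1: prey: 7+2-0=9; pred: 3+0-3=0
First extinction: pred at step 1

Answer: 1 pred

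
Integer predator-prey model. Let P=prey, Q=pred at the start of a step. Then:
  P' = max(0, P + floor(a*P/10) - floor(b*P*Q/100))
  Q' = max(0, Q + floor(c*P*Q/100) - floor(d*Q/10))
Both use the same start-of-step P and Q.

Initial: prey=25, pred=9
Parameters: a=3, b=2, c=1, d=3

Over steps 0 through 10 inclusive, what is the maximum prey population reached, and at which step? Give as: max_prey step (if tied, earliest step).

Step 1: prey: 25+7-4=28; pred: 9+2-2=9
Step 2: prey: 28+8-5=31; pred: 9+2-2=9
Step 3: prey: 31+9-5=35; pred: 9+2-2=9
Step 4: prey: 35+10-6=39; pred: 9+3-2=10
Step 5: prey: 39+11-7=43; pred: 10+3-3=10
Step 6: prey: 43+12-8=47; pred: 10+4-3=11
Step 7: prey: 47+14-10=51; pred: 11+5-3=13
Step 8: prey: 51+15-13=53; pred: 13+6-3=16
Step 9: prey: 53+15-16=52; pred: 16+8-4=20
Step 10: prey: 52+15-20=47; pred: 20+10-6=24
Max prey = 53 at step 8

Answer: 53 8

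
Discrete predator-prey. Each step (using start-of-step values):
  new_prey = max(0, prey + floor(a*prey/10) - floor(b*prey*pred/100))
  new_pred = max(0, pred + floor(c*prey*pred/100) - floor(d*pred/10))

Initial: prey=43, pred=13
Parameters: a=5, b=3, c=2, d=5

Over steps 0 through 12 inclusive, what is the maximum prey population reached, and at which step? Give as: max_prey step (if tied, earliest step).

Step 1: prey: 43+21-16=48; pred: 13+11-6=18
Step 2: prey: 48+24-25=47; pred: 18+17-9=26
Step 3: prey: 47+23-36=34; pred: 26+24-13=37
Step 4: prey: 34+17-37=14; pred: 37+25-18=44
Step 5: prey: 14+7-18=3; pred: 44+12-22=34
Step 6: prey: 3+1-3=1; pred: 34+2-17=19
Step 7: prey: 1+0-0=1; pred: 19+0-9=10
Step 8: prey: 1+0-0=1; pred: 10+0-5=5
Step 9: prey: 1+0-0=1; pred: 5+0-2=3
Step 10: prey: 1+0-0=1; pred: 3+0-1=2
Step 11: prey: 1+0-0=1; pred: 2+0-1=1
Step 12: prey: 1+0-0=1; pred: 1+0-0=1
Max prey = 48 at step 1

Answer: 48 1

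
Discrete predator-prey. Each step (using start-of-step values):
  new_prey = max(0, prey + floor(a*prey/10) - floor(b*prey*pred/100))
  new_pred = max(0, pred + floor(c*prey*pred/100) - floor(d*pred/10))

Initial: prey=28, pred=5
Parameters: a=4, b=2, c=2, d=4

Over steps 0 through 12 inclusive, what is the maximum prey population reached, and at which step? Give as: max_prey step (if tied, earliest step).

Answer: 80 5

Derivation:
Step 1: prey: 28+11-2=37; pred: 5+2-2=5
Step 2: prey: 37+14-3=48; pred: 5+3-2=6
Step 3: prey: 48+19-5=62; pred: 6+5-2=9
Step 4: prey: 62+24-11=75; pred: 9+11-3=17
Step 5: prey: 75+30-25=80; pred: 17+25-6=36
Step 6: prey: 80+32-57=55; pred: 36+57-14=79
Step 7: prey: 55+22-86=0; pred: 79+86-31=134
Step 8: prey: 0+0-0=0; pred: 134+0-53=81
Step 9: prey: 0+0-0=0; pred: 81+0-32=49
Step 10: prey: 0+0-0=0; pred: 49+0-19=30
Step 11: prey: 0+0-0=0; pred: 30+0-12=18
Step 12: prey: 0+0-0=0; pred: 18+0-7=11
Max prey = 80 at step 5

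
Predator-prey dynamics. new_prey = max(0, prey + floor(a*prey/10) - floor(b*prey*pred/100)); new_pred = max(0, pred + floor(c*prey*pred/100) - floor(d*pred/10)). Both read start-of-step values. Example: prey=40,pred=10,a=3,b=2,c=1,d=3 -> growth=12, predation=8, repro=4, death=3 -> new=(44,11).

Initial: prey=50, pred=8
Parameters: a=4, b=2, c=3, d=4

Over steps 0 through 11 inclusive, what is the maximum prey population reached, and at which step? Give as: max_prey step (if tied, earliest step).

Step 1: prey: 50+20-8=62; pred: 8+12-3=17
Step 2: prey: 62+24-21=65; pred: 17+31-6=42
Step 3: prey: 65+26-54=37; pred: 42+81-16=107
Step 4: prey: 37+14-79=0; pred: 107+118-42=183
Step 5: prey: 0+0-0=0; pred: 183+0-73=110
Step 6: prey: 0+0-0=0; pred: 110+0-44=66
Step 7: prey: 0+0-0=0; pred: 66+0-26=40
Step 8: prey: 0+0-0=0; pred: 40+0-16=24
Step 9: prey: 0+0-0=0; pred: 24+0-9=15
Step 10: prey: 0+0-0=0; pred: 15+0-6=9
Step 11: prey: 0+0-0=0; pred: 9+0-3=6
Max prey = 65 at step 2

Answer: 65 2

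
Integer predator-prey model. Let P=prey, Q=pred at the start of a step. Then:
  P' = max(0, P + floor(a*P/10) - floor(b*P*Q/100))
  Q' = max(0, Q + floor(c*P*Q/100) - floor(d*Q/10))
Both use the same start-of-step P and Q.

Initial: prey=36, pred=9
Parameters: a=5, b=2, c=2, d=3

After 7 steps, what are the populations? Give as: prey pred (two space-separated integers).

Answer: 0 64

Derivation:
Step 1: prey: 36+18-6=48; pred: 9+6-2=13
Step 2: prey: 48+24-12=60; pred: 13+12-3=22
Step 3: prey: 60+30-26=64; pred: 22+26-6=42
Step 4: prey: 64+32-53=43; pred: 42+53-12=83
Step 5: prey: 43+21-71=0; pred: 83+71-24=130
Step 6: prey: 0+0-0=0; pred: 130+0-39=91
Step 7: prey: 0+0-0=0; pred: 91+0-27=64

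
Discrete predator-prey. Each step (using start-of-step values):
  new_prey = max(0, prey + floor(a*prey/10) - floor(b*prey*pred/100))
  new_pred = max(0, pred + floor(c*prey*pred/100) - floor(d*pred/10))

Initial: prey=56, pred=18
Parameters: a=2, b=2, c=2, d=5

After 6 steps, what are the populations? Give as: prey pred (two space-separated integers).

Step 1: prey: 56+11-20=47; pred: 18+20-9=29
Step 2: prey: 47+9-27=29; pred: 29+27-14=42
Step 3: prey: 29+5-24=10; pred: 42+24-21=45
Step 4: prey: 10+2-9=3; pred: 45+9-22=32
Step 5: prey: 3+0-1=2; pred: 32+1-16=17
Step 6: prey: 2+0-0=2; pred: 17+0-8=9

Answer: 2 9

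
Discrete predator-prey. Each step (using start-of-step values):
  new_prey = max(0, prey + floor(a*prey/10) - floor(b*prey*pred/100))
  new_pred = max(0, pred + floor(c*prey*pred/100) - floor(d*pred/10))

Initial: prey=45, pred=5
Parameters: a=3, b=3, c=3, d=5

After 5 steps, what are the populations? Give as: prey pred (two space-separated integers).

Step 1: prey: 45+13-6=52; pred: 5+6-2=9
Step 2: prey: 52+15-14=53; pred: 9+14-4=19
Step 3: prey: 53+15-30=38; pred: 19+30-9=40
Step 4: prey: 38+11-45=4; pred: 40+45-20=65
Step 5: prey: 4+1-7=0; pred: 65+7-32=40

Answer: 0 40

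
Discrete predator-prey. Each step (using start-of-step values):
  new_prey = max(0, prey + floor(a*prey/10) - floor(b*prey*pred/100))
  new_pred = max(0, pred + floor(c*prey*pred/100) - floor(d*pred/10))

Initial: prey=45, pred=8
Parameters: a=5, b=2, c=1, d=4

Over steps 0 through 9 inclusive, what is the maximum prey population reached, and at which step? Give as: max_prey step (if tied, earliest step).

Step 1: prey: 45+22-7=60; pred: 8+3-3=8
Step 2: prey: 60+30-9=81; pred: 8+4-3=9
Step 3: prey: 81+40-14=107; pred: 9+7-3=13
Step 4: prey: 107+53-27=133; pred: 13+13-5=21
Step 5: prey: 133+66-55=144; pred: 21+27-8=40
Step 6: prey: 144+72-115=101; pred: 40+57-16=81
Step 7: prey: 101+50-163=0; pred: 81+81-32=130
Step 8: prey: 0+0-0=0; pred: 130+0-52=78
Step 9: prey: 0+0-0=0; pred: 78+0-31=47
Max prey = 144 at step 5

Answer: 144 5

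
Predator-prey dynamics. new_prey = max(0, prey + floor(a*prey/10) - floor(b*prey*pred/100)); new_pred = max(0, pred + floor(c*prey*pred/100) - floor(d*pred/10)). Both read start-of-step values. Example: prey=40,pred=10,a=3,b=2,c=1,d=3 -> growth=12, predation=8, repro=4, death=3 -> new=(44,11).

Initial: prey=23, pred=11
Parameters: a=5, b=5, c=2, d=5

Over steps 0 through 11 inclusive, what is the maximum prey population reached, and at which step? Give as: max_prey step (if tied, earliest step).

Step 1: prey: 23+11-12=22; pred: 11+5-5=11
Step 2: prey: 22+11-12=21; pred: 11+4-5=10
Step 3: prey: 21+10-10=21; pred: 10+4-5=9
Step 4: prey: 21+10-9=22; pred: 9+3-4=8
Step 5: prey: 22+11-8=25; pred: 8+3-4=7
Step 6: prey: 25+12-8=29; pred: 7+3-3=7
Step 7: prey: 29+14-10=33; pred: 7+4-3=8
Step 8: prey: 33+16-13=36; pred: 8+5-4=9
Step 9: prey: 36+18-16=38; pred: 9+6-4=11
Step 10: prey: 38+19-20=37; pred: 11+8-5=14
Step 11: prey: 37+18-25=30; pred: 14+10-7=17
Max prey = 38 at step 9

Answer: 38 9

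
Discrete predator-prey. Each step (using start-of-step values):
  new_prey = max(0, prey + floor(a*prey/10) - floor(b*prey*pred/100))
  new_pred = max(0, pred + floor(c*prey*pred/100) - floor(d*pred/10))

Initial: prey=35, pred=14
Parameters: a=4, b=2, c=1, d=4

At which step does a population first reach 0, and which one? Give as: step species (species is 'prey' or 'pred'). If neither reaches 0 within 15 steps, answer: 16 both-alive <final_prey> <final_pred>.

Step 1: prey: 35+14-9=40; pred: 14+4-5=13
Step 2: prey: 40+16-10=46; pred: 13+5-5=13
Step 3: prey: 46+18-11=53; pred: 13+5-5=13
Step 4: prey: 53+21-13=61; pred: 13+6-5=14
Step 5: prey: 61+24-17=68; pred: 14+8-5=17
Step 6: prey: 68+27-23=72; pred: 17+11-6=22
Step 7: prey: 72+28-31=69; pred: 22+15-8=29
Step 8: prey: 69+27-40=56; pred: 29+20-11=38
Step 9: prey: 56+22-42=36; pred: 38+21-15=44
Step 10: prey: 36+14-31=19; pred: 44+15-17=42
Step 11: prey: 19+7-15=11; pred: 42+7-16=33
Step 12: prey: 11+4-7=8; pred: 33+3-13=23
Step 13: prey: 8+3-3=8; pred: 23+1-9=15
Step 14: prey: 8+3-2=9; pred: 15+1-6=10
Step 15: prey: 9+3-1=11; pred: 10+0-4=6
No extinction within 15 steps

Answer: 16 both-alive 11 6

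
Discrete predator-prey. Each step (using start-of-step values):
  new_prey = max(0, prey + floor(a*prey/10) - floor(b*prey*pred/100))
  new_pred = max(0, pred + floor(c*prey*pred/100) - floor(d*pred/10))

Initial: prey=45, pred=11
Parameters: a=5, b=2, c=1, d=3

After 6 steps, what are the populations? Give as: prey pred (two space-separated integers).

Answer: 28 83

Derivation:
Step 1: prey: 45+22-9=58; pred: 11+4-3=12
Step 2: prey: 58+29-13=74; pred: 12+6-3=15
Step 3: prey: 74+37-22=89; pred: 15+11-4=22
Step 4: prey: 89+44-39=94; pred: 22+19-6=35
Step 5: prey: 94+47-65=76; pred: 35+32-10=57
Step 6: prey: 76+38-86=28; pred: 57+43-17=83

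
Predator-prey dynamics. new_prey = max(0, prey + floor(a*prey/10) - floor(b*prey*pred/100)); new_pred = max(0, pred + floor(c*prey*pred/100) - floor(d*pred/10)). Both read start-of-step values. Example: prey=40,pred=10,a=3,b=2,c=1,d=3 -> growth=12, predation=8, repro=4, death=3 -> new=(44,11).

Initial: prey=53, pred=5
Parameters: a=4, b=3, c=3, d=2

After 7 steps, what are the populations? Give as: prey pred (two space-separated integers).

Answer: 0 84

Derivation:
Step 1: prey: 53+21-7=67; pred: 5+7-1=11
Step 2: prey: 67+26-22=71; pred: 11+22-2=31
Step 3: prey: 71+28-66=33; pred: 31+66-6=91
Step 4: prey: 33+13-90=0; pred: 91+90-18=163
Step 5: prey: 0+0-0=0; pred: 163+0-32=131
Step 6: prey: 0+0-0=0; pred: 131+0-26=105
Step 7: prey: 0+0-0=0; pred: 105+0-21=84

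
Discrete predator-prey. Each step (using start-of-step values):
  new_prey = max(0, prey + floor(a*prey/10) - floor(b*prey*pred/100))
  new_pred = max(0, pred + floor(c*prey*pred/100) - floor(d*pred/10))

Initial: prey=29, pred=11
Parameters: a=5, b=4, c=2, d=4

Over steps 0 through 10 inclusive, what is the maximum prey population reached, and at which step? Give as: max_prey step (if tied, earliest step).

Answer: 31 1

Derivation:
Step 1: prey: 29+14-12=31; pred: 11+6-4=13
Step 2: prey: 31+15-16=30; pred: 13+8-5=16
Step 3: prey: 30+15-19=26; pred: 16+9-6=19
Step 4: prey: 26+13-19=20; pred: 19+9-7=21
Step 5: prey: 20+10-16=14; pred: 21+8-8=21
Step 6: prey: 14+7-11=10; pred: 21+5-8=18
Step 7: prey: 10+5-7=8; pred: 18+3-7=14
Step 8: prey: 8+4-4=8; pred: 14+2-5=11
Step 9: prey: 8+4-3=9; pred: 11+1-4=8
Step 10: prey: 9+4-2=11; pred: 8+1-3=6
Max prey = 31 at step 1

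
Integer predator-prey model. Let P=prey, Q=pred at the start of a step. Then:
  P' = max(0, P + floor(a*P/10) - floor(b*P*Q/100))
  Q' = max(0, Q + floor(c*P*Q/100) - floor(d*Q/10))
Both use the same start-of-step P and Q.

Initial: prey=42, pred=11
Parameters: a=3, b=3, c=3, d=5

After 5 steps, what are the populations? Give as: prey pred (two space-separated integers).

Answer: 0 18

Derivation:
Step 1: prey: 42+12-13=41; pred: 11+13-5=19
Step 2: prey: 41+12-23=30; pred: 19+23-9=33
Step 3: prey: 30+9-29=10; pred: 33+29-16=46
Step 4: prey: 10+3-13=0; pred: 46+13-23=36
Step 5: prey: 0+0-0=0; pred: 36+0-18=18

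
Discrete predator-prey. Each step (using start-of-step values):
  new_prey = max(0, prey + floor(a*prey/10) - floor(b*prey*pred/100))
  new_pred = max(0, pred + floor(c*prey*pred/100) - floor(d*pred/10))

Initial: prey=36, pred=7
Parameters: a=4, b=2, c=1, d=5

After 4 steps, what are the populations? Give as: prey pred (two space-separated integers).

Answer: 99 6

Derivation:
Step 1: prey: 36+14-5=45; pred: 7+2-3=6
Step 2: prey: 45+18-5=58; pred: 6+2-3=5
Step 3: prey: 58+23-5=76; pred: 5+2-2=5
Step 4: prey: 76+30-7=99; pred: 5+3-2=6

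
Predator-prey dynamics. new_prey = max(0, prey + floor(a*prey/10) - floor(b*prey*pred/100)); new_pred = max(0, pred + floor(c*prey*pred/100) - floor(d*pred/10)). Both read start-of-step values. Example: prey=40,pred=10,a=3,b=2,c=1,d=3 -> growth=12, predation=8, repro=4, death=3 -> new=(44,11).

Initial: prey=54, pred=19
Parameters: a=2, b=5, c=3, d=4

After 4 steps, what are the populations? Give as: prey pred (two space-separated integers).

Step 1: prey: 54+10-51=13; pred: 19+30-7=42
Step 2: prey: 13+2-27=0; pred: 42+16-16=42
Step 3: prey: 0+0-0=0; pred: 42+0-16=26
Step 4: prey: 0+0-0=0; pred: 26+0-10=16

Answer: 0 16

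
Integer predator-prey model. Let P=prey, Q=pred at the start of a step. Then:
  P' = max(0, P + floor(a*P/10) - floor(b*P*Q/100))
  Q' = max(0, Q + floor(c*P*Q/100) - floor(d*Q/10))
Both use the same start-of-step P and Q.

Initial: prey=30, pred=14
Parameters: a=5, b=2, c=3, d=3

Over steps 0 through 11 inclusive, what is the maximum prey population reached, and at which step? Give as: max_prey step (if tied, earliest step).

Answer: 39 2

Derivation:
Step 1: prey: 30+15-8=37; pred: 14+12-4=22
Step 2: prey: 37+18-16=39; pred: 22+24-6=40
Step 3: prey: 39+19-31=27; pred: 40+46-12=74
Step 4: prey: 27+13-39=1; pred: 74+59-22=111
Step 5: prey: 1+0-2=0; pred: 111+3-33=81
Step 6: prey: 0+0-0=0; pred: 81+0-24=57
Step 7: prey: 0+0-0=0; pred: 57+0-17=40
Step 8: prey: 0+0-0=0; pred: 40+0-12=28
Step 9: prey: 0+0-0=0; pred: 28+0-8=20
Step 10: prey: 0+0-0=0; pred: 20+0-6=14
Step 11: prey: 0+0-0=0; pred: 14+0-4=10
Max prey = 39 at step 2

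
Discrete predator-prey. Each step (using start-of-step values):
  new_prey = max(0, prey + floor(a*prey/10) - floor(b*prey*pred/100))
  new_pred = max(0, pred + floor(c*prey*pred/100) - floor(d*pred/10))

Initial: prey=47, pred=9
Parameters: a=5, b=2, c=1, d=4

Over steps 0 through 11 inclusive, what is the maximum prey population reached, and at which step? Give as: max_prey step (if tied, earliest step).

Answer: 119 4

Derivation:
Step 1: prey: 47+23-8=62; pred: 9+4-3=10
Step 2: prey: 62+31-12=81; pred: 10+6-4=12
Step 3: prey: 81+40-19=102; pred: 12+9-4=17
Step 4: prey: 102+51-34=119; pred: 17+17-6=28
Step 5: prey: 119+59-66=112; pred: 28+33-11=50
Step 6: prey: 112+56-112=56; pred: 50+56-20=86
Step 7: prey: 56+28-96=0; pred: 86+48-34=100
Step 8: prey: 0+0-0=0; pred: 100+0-40=60
Step 9: prey: 0+0-0=0; pred: 60+0-24=36
Step 10: prey: 0+0-0=0; pred: 36+0-14=22
Step 11: prey: 0+0-0=0; pred: 22+0-8=14
Max prey = 119 at step 4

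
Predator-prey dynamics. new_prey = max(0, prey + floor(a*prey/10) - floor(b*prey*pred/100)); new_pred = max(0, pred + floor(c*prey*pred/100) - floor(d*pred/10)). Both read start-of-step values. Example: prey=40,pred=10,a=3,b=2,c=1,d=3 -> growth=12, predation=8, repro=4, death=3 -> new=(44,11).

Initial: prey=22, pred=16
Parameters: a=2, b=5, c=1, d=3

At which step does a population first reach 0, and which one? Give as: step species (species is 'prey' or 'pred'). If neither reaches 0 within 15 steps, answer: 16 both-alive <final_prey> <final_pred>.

Answer: 16 both-alive 2 3

Derivation:
Step 1: prey: 22+4-17=9; pred: 16+3-4=15
Step 2: prey: 9+1-6=4; pred: 15+1-4=12
Step 3: prey: 4+0-2=2; pred: 12+0-3=9
Step 4: prey: 2+0-0=2; pred: 9+0-2=7
Step 5: prey: 2+0-0=2; pred: 7+0-2=5
Step 6: prey: 2+0-0=2; pred: 5+0-1=4
Step 7: prey: 2+0-0=2; pred: 4+0-1=3
Step 8: prey: 2+0-0=2; pred: 3+0-0=3
Steps 9-15: state stable at prey=2, pred=3 (no change)
No extinction within 15 steps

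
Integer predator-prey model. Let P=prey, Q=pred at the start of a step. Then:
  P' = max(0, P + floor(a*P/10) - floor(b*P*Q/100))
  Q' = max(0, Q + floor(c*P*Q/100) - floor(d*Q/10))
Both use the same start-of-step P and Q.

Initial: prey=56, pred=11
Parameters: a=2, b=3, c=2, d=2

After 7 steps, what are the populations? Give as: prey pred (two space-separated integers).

Step 1: prey: 56+11-18=49; pred: 11+12-2=21
Step 2: prey: 49+9-30=28; pred: 21+20-4=37
Step 3: prey: 28+5-31=2; pred: 37+20-7=50
Step 4: prey: 2+0-3=0; pred: 50+2-10=42
Step 5: prey: 0+0-0=0; pred: 42+0-8=34
Step 6: prey: 0+0-0=0; pred: 34+0-6=28
Step 7: prey: 0+0-0=0; pred: 28+0-5=23

Answer: 0 23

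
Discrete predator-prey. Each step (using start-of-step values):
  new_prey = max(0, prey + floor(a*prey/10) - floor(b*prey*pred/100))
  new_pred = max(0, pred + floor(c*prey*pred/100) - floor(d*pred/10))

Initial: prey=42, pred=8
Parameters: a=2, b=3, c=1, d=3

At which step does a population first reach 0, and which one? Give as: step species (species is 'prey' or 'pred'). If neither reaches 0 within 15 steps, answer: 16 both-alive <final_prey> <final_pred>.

Step 1: prey: 42+8-10=40; pred: 8+3-2=9
Step 2: prey: 40+8-10=38; pred: 9+3-2=10
Step 3: prey: 38+7-11=34; pred: 10+3-3=10
Step 4: prey: 34+6-10=30; pred: 10+3-3=10
Step 5: prey: 30+6-9=27; pred: 10+3-3=10
Step 6: prey: 27+5-8=24; pred: 10+2-3=9
Step 7: prey: 24+4-6=22; pred: 9+2-2=9
Step 8: prey: 22+4-5=21; pred: 9+1-2=8
Step 9: prey: 21+4-5=20; pred: 8+1-2=7
Step 10: prey: 20+4-4=20; pred: 7+1-2=6
Step 11: prey: 20+4-3=21; pred: 6+1-1=6
Step 12: prey: 21+4-3=22; pred: 6+1-1=6
Step 13: prey: 22+4-3=23; pred: 6+1-1=6
Step 14: prey: 23+4-4=23; pred: 6+1-1=6
Steps 15-15: state stable at prey=23, pred=6 (no change)
No extinction within 15 steps

Answer: 16 both-alive 23 6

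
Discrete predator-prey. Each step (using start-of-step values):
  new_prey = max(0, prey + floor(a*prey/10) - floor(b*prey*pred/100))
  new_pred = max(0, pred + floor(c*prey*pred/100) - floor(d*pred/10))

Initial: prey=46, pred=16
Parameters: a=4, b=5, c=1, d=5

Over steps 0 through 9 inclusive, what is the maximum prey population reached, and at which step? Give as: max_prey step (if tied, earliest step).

Answer: 55 9

Derivation:
Step 1: prey: 46+18-36=28; pred: 16+7-8=15
Step 2: prey: 28+11-21=18; pred: 15+4-7=12
Step 3: prey: 18+7-10=15; pred: 12+2-6=8
Step 4: prey: 15+6-6=15; pred: 8+1-4=5
Step 5: prey: 15+6-3=18; pred: 5+0-2=3
Step 6: prey: 18+7-2=23; pred: 3+0-1=2
Step 7: prey: 23+9-2=30; pred: 2+0-1=1
Step 8: prey: 30+12-1=41; pred: 1+0-0=1
Step 9: prey: 41+16-2=55; pred: 1+0-0=1
Max prey = 55 at step 9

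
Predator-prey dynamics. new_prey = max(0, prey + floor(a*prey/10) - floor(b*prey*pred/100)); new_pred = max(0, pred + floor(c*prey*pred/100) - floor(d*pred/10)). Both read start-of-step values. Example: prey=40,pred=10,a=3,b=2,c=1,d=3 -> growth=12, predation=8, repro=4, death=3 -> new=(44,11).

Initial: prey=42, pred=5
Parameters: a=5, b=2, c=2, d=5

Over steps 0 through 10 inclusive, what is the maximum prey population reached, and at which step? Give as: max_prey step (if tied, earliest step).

Answer: 101 3

Derivation:
Step 1: prey: 42+21-4=59; pred: 5+4-2=7
Step 2: prey: 59+29-8=80; pred: 7+8-3=12
Step 3: prey: 80+40-19=101; pred: 12+19-6=25
Step 4: prey: 101+50-50=101; pred: 25+50-12=63
Step 5: prey: 101+50-127=24; pred: 63+127-31=159
Step 6: prey: 24+12-76=0; pred: 159+76-79=156
Step 7: prey: 0+0-0=0; pred: 156+0-78=78
Step 8: prey: 0+0-0=0; pred: 78+0-39=39
Step 9: prey: 0+0-0=0; pred: 39+0-19=20
Step 10: prey: 0+0-0=0; pred: 20+0-10=10
Max prey = 101 at step 3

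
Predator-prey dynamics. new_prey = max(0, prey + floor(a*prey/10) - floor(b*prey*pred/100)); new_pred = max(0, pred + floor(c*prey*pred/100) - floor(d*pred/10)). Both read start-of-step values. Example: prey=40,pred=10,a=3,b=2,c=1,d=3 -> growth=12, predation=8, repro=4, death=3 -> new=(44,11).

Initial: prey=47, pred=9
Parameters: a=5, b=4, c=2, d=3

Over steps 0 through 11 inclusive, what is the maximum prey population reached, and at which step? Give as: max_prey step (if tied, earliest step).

Answer: 54 1

Derivation:
Step 1: prey: 47+23-16=54; pred: 9+8-2=15
Step 2: prey: 54+27-32=49; pred: 15+16-4=27
Step 3: prey: 49+24-52=21; pred: 27+26-8=45
Step 4: prey: 21+10-37=0; pred: 45+18-13=50
Step 5: prey: 0+0-0=0; pred: 50+0-15=35
Step 6: prey: 0+0-0=0; pred: 35+0-10=25
Step 7: prey: 0+0-0=0; pred: 25+0-7=18
Step 8: prey: 0+0-0=0; pred: 18+0-5=13
Step 9: prey: 0+0-0=0; pred: 13+0-3=10
Step 10: prey: 0+0-0=0; pred: 10+0-3=7
Step 11: prey: 0+0-0=0; pred: 7+0-2=5
Max prey = 54 at step 1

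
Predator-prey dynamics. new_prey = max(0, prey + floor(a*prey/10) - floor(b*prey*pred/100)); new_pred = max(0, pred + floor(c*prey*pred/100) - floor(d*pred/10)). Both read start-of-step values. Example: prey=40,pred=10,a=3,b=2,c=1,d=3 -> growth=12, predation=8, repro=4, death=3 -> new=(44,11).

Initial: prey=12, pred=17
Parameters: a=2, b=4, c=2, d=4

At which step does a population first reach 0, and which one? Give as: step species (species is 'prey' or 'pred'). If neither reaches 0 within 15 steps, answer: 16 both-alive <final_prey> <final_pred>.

Step 1: prey: 12+2-8=6; pred: 17+4-6=15
Step 2: prey: 6+1-3=4; pred: 15+1-6=10
Step 3: prey: 4+0-1=3; pred: 10+0-4=6
Step 4: prey: 3+0-0=3; pred: 6+0-2=4
Step 5: prey: 3+0-0=3; pred: 4+0-1=3
Step 6: prey: 3+0-0=3; pred: 3+0-1=2
Step 7: prey: 3+0-0=3; pred: 2+0-0=2
Steps 8-15: state stable at prey=3, pred=2 (no change)
No extinction within 15 steps

Answer: 16 both-alive 3 2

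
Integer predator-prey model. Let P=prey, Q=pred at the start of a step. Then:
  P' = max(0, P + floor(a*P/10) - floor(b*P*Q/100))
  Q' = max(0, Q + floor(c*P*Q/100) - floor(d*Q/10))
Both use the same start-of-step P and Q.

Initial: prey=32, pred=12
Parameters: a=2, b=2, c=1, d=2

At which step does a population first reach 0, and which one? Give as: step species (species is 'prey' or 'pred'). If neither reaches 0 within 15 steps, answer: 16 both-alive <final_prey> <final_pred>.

Answer: 16 both-alive 11 8

Derivation:
Step 1: prey: 32+6-7=31; pred: 12+3-2=13
Step 2: prey: 31+6-8=29; pred: 13+4-2=15
Step 3: prey: 29+5-8=26; pred: 15+4-3=16
Step 4: prey: 26+5-8=23; pred: 16+4-3=17
Step 5: prey: 23+4-7=20; pred: 17+3-3=17
Step 6: prey: 20+4-6=18; pred: 17+3-3=17
Step 7: prey: 18+3-6=15; pred: 17+3-3=17
Step 8: prey: 15+3-5=13; pred: 17+2-3=16
Step 9: prey: 13+2-4=11; pred: 16+2-3=15
Step 10: prey: 11+2-3=10; pred: 15+1-3=13
Step 11: prey: 10+2-2=10; pred: 13+1-2=12
Step 12: prey: 10+2-2=10; pred: 12+1-2=11
Step 13: prey: 10+2-2=10; pred: 11+1-2=10
Step 14: prey: 10+2-2=10; pred: 10+1-2=9
Step 15: prey: 10+2-1=11; pred: 9+0-1=8
No extinction within 15 steps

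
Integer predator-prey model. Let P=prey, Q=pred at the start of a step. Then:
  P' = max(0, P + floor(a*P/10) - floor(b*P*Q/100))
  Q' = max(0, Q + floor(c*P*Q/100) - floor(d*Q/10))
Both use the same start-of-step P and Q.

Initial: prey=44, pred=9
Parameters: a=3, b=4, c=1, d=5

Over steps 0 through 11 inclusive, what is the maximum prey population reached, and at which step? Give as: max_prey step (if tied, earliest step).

Step 1: prey: 44+13-15=42; pred: 9+3-4=8
Step 2: prey: 42+12-13=41; pred: 8+3-4=7
Step 3: prey: 41+12-11=42; pred: 7+2-3=6
Step 4: prey: 42+12-10=44; pred: 6+2-3=5
Step 5: prey: 44+13-8=49; pred: 5+2-2=5
Step 6: prey: 49+14-9=54; pred: 5+2-2=5
Step 7: prey: 54+16-10=60; pred: 5+2-2=5
Step 8: prey: 60+18-12=66; pred: 5+3-2=6
Step 9: prey: 66+19-15=70; pred: 6+3-3=6
Step 10: prey: 70+21-16=75; pred: 6+4-3=7
Step 11: prey: 75+22-21=76; pred: 7+5-3=9
Max prey = 76 at step 11

Answer: 76 11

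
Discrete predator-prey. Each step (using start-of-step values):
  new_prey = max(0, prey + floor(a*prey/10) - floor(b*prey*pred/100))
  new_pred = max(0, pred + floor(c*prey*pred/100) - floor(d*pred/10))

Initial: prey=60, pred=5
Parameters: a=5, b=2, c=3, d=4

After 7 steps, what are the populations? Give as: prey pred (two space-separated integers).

Answer: 0 92

Derivation:
Step 1: prey: 60+30-6=84; pred: 5+9-2=12
Step 2: prey: 84+42-20=106; pred: 12+30-4=38
Step 3: prey: 106+53-80=79; pred: 38+120-15=143
Step 4: prey: 79+39-225=0; pred: 143+338-57=424
Step 5: prey: 0+0-0=0; pred: 424+0-169=255
Step 6: prey: 0+0-0=0; pred: 255+0-102=153
Step 7: prey: 0+0-0=0; pred: 153+0-61=92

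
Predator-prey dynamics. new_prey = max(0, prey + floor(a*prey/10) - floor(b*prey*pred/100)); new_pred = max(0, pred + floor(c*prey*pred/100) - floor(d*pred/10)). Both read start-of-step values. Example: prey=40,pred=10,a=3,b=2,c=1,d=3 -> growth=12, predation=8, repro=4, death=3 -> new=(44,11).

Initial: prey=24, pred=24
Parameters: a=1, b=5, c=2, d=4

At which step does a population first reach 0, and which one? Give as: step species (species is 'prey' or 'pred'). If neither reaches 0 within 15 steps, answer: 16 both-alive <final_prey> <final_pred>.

Answer: 1 prey

Derivation:
Step 1: prey: 24+2-28=0; pred: 24+11-9=26
First extinction: prey at step 1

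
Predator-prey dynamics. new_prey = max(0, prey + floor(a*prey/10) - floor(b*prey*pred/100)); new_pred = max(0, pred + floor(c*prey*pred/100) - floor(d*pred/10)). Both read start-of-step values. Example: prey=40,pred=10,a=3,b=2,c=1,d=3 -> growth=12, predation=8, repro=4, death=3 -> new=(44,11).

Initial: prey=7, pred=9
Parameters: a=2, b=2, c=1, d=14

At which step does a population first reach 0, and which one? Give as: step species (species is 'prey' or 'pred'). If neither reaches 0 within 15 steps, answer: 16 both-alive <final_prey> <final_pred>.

Answer: 1 pred

Derivation:
Step 1: prey: 7+1-1=7; pred: 9+0-12=0
First extinction: pred at step 1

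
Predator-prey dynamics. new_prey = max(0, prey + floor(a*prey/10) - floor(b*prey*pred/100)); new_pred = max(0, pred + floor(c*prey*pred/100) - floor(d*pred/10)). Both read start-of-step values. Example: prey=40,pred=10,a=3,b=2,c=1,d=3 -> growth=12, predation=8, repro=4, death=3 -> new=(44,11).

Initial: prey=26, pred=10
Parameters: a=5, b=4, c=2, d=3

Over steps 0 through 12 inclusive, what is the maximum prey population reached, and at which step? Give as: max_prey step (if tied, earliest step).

Answer: 30 2

Derivation:
Step 1: prey: 26+13-10=29; pred: 10+5-3=12
Step 2: prey: 29+14-13=30; pred: 12+6-3=15
Step 3: prey: 30+15-18=27; pred: 15+9-4=20
Step 4: prey: 27+13-21=19; pred: 20+10-6=24
Step 5: prey: 19+9-18=10; pred: 24+9-7=26
Step 6: prey: 10+5-10=5; pred: 26+5-7=24
Step 7: prey: 5+2-4=3; pred: 24+2-7=19
Step 8: prey: 3+1-2=2; pred: 19+1-5=15
Step 9: prey: 2+1-1=2; pred: 15+0-4=11
Step 10: prey: 2+1-0=3; pred: 11+0-3=8
Step 11: prey: 3+1-0=4; pred: 8+0-2=6
Step 12: prey: 4+2-0=6; pred: 6+0-1=5
Max prey = 30 at step 2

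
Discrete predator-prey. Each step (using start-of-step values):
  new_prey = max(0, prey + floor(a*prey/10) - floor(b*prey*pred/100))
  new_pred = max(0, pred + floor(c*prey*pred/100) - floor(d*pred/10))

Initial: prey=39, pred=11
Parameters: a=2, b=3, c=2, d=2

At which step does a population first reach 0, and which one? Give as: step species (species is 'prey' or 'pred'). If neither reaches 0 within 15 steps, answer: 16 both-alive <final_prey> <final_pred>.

Step 1: prey: 39+7-12=34; pred: 11+8-2=17
Step 2: prey: 34+6-17=23; pred: 17+11-3=25
Step 3: prey: 23+4-17=10; pred: 25+11-5=31
Step 4: prey: 10+2-9=3; pred: 31+6-6=31
Step 5: prey: 3+0-2=1; pred: 31+1-6=26
Step 6: prey: 1+0-0=1; pred: 26+0-5=21
Step 7: prey: 1+0-0=1; pred: 21+0-4=17
Step 8: prey: 1+0-0=1; pred: 17+0-3=14
Step 9: prey: 1+0-0=1; pred: 14+0-2=12
Step 10: prey: 1+0-0=1; pred: 12+0-2=10
Step 11: prey: 1+0-0=1; pred: 10+0-2=8
Step 12: prey: 1+0-0=1; pred: 8+0-1=7
Step 13: prey: 1+0-0=1; pred: 7+0-1=6
Step 14: prey: 1+0-0=1; pred: 6+0-1=5
Step 15: prey: 1+0-0=1; pred: 5+0-1=4
No extinction within 15 steps

Answer: 16 both-alive 1 4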